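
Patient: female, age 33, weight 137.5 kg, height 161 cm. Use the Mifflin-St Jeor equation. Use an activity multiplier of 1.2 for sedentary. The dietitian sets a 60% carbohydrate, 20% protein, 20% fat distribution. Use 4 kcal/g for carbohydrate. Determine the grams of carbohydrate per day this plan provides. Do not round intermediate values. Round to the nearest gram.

Mifflin-St Jeor (female): BMR = 10(137.5) + 6.25(161) − 5(33) − 161 = 1375 + 1006.25 − 165 − 161 = 2055.25 kcal/day.
TEE = 2055.25 × 1.2 = 2466.3 kcal/day.
Carbohydrate energy = 60% × 2466.3 = 1479.78 kcal.
Carbohydrate = 1479.78 ÷ 4 kcal/g = 369.945 g.

370 g/day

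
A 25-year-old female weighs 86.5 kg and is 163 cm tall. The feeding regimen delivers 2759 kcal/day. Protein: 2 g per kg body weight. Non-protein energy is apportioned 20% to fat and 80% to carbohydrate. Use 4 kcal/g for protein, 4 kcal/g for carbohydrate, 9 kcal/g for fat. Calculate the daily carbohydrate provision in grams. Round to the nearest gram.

413 g/day

Protein = 2 × 86.5 = 173 g → 173 × 4 = 692 kcal.
Non-protein calories = 2759 − 692 = 2067 kcal.
Fat: 20% × 2067 = 413.4 kcal; carbohydrate: 1653.6 kcal.
Carbohydrate: 1653.6 kcal ÷ 4 kcal/g = 413.4 g.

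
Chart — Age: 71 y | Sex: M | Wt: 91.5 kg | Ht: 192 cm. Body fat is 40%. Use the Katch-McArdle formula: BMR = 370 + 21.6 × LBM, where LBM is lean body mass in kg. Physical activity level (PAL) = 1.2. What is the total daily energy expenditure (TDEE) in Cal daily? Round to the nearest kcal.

LBM = 91.5 × (1 − 0.4) = 54.9 kg. Katch-McArdle: BMR = 370 + 21.6 × 54.9 = 1555.84 kcal/day.
TEE = BMR × activity factor = 1555.84 × 1.2 = 1867.008 kcal/day.

1867 Cal daily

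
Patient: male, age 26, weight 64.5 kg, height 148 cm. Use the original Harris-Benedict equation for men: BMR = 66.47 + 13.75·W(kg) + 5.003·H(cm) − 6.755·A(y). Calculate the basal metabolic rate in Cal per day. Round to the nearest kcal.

1518 Cal per day

Harris-Benedict: BMR = 66.47 + 13.75(64.5) + 5.003(148) − 6.755(26) = 1518.159 kcal/day.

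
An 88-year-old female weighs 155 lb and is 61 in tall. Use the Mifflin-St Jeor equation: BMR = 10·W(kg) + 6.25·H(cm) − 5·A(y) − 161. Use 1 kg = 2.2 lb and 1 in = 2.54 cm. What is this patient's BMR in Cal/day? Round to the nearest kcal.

1072 Cal/day

Convert to metric: weight = 155 ÷ 2.2 = 70.4545 kg; height = 61 × 2.54 = 154.94 cm.
Mifflin-St Jeor (female): BMR = 10(70.4545) + 6.25(154.94) − 5(88) − 161 = 704.5455 + 968.375 − 440 − 161 = 1071.9205 kcal/day.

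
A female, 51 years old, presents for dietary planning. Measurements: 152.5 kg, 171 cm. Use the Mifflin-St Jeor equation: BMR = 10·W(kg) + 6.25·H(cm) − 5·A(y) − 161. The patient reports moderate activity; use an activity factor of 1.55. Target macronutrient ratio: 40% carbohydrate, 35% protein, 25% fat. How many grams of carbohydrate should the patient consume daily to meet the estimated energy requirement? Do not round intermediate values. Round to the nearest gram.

338 g/day

Mifflin-St Jeor (female): BMR = 10(152.5) + 6.25(171) − 5(51) − 161 = 1525 + 1068.75 − 255 − 161 = 2177.75 kcal/day.
TEE = 2177.75 × 1.55 = 3375.5125 kcal/day.
Carbohydrate energy = 40% × 3375.5125 = 1350.205 kcal.
Carbohydrate = 1350.205 ÷ 4 kcal/g = 337.5513 g.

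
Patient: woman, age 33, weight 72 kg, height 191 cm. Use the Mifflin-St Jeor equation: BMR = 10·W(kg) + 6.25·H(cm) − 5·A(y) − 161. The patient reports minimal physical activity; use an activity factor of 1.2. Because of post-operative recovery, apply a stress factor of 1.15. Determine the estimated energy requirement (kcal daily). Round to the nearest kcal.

2191 kcal daily

Mifflin-St Jeor (female): BMR = 10(72) + 6.25(191) − 5(33) − 161 = 720 + 1193.75 − 165 − 161 = 1587.75 kcal/day.
TEE = BMR × activity factor = 1587.75 × 1.2 = 1905.3 kcal/day.
Apply stress factor: 1905.3 × 1.15 = 2191.095 kcal/day.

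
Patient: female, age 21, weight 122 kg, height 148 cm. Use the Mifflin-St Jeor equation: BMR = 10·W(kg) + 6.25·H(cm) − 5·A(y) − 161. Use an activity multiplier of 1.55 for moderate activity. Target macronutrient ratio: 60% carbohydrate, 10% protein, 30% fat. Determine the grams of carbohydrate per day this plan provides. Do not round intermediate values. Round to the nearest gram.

437 g/day

Mifflin-St Jeor (female): BMR = 10(122) + 6.25(148) − 5(21) − 161 = 1220 + 925 − 105 − 161 = 1879 kcal/day.
TEE = 1879 × 1.55 = 2912.45 kcal/day.
Carbohydrate energy = 60% × 2912.45 = 1747.47 kcal.
Carbohydrate = 1747.47 ÷ 4 kcal/g = 436.8675 g.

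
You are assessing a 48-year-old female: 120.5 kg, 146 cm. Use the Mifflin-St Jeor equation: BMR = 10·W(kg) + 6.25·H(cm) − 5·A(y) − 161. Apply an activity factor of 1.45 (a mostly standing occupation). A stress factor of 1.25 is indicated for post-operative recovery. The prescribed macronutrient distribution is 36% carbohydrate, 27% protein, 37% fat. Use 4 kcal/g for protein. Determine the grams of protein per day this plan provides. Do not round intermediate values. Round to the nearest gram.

210 g/day

Mifflin-St Jeor (female): BMR = 10(120.5) + 6.25(146) − 5(48) − 161 = 1205 + 912.5 − 240 − 161 = 1716.5 kcal/day.
TEE = 1716.5 × 1.45 = 2488.925 kcal/day.
With stress factor 1.25: 2488.925 × 1.25 = 3111.1563 kcal/day.
Protein energy = 27% × 3111.1563 = 840.0122 kcal.
Protein = 840.0122 ÷ 4 kcal/g = 210.003 g.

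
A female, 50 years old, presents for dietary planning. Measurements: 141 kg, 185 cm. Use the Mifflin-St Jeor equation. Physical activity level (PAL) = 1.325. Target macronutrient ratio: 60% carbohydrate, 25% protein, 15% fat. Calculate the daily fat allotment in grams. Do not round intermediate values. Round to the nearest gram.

Mifflin-St Jeor (female): BMR = 10(141) + 6.25(185) − 5(50) − 161 = 1410 + 1156.25 − 250 − 161 = 2155.25 kcal/day.
TEE = 2155.25 × 1.325 = 2855.7063 kcal/day.
Fat energy = 15% × 2855.7063 = 428.3559 kcal.
Fat = 428.3559 ÷ 9 kcal/g = 47.5951 g.

48 g/day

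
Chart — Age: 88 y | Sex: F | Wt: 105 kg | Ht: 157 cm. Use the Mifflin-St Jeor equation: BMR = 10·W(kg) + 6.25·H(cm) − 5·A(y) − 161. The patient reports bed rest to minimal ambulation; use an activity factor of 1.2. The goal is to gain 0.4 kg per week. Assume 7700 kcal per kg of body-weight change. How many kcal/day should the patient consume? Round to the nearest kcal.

Mifflin-St Jeor (female): BMR = 10(105) + 6.25(157) − 5(88) − 161 = 1050 + 981.25 − 440 − 161 = 1430.25 kcal/day.
TEE = 1430.25 × 1.2 = 1716.3 kcal/day.
Required daily surplus = 0.4 × 7700 ÷ 7 = 440 kcal/day.
Target intake = 1716.3 + 440 = 2156.3 kcal/day.

2156 kcal/day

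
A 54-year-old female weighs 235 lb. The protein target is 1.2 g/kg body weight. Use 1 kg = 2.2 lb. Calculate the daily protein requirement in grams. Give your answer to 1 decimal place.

128.2 g/day

Weight in kg = 235 ÷ 2.2 = 106.8182 kg.
Protein = 1.2 g/kg × 106.8182 kg = 128.1818 g/day.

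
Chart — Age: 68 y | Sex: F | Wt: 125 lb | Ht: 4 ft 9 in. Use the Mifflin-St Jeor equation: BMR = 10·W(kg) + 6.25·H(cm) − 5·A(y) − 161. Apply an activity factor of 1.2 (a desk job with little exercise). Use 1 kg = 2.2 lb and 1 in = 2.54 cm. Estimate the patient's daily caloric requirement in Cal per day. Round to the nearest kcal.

Convert to metric: weight = 125 ÷ 2.2 = 56.8182 kg; height = (4×12 + 9) × 2.54 = 57 × 2.54 = 144.78 cm.
Mifflin-St Jeor (female): BMR = 10(56.8182) + 6.25(144.78) − 5(68) − 161 = 568.1818 + 904.875 − 340 − 161 = 972.0568 kcal/day.
TEE = BMR × activity factor = 972.0568 × 1.2 = 1166.4682 kcal/day.

1166 Cal per day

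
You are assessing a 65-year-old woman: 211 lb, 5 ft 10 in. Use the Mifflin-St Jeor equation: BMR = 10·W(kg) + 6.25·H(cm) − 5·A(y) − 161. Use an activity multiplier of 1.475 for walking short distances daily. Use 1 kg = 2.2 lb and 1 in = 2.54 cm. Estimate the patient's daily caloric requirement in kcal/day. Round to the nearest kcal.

2337 kcal/day

Convert to metric: weight = 211 ÷ 2.2 = 95.9091 kg; height = (5×12 + 10) × 2.54 = 70 × 2.54 = 177.8 cm.
Mifflin-St Jeor (female): BMR = 10(95.9091) + 6.25(177.8) − 5(65) − 161 = 959.0909 + 1111.25 − 325 − 161 = 1584.3409 kcal/day.
TEE = BMR × activity factor = 1584.3409 × 1.475 = 2336.9028 kcal/day.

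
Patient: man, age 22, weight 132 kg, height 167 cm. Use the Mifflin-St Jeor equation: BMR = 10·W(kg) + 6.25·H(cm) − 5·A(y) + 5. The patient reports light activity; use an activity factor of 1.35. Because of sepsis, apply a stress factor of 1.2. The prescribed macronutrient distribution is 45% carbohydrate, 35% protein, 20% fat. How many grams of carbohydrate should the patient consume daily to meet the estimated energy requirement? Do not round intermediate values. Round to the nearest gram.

Mifflin-St Jeor (male): BMR = 10(132) + 6.25(167) − 5(22) + 5 = 1320 + 1043.75 − 110 + 5 = 2258.75 kcal/day.
TEE = 2258.75 × 1.35 = 3049.3125 kcal/day.
With stress factor 1.2: 3049.3125 × 1.2 = 3659.175 kcal/day.
Carbohydrate energy = 45% × 3659.175 = 1646.6288 kcal.
Carbohydrate = 1646.6288 ÷ 4 kcal/g = 411.6572 g.

412 g/day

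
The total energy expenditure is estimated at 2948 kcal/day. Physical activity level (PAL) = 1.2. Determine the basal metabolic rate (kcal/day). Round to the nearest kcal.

2457 kcal/day

BMR = TEE ÷ activity factor = 2948 ÷ 1.2 = 2456.6667 kcal/day.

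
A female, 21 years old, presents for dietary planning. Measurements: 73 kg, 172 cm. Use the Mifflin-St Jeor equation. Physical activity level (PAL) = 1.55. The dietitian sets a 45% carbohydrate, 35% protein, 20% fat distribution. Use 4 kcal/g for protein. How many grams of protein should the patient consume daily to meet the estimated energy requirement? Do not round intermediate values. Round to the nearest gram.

Mifflin-St Jeor (female): BMR = 10(73) + 6.25(172) − 5(21) − 161 = 730 + 1075 − 105 − 161 = 1539 kcal/day.
TEE = 1539 × 1.55 = 2385.45 kcal/day.
Protein energy = 35% × 2385.45 = 834.9075 kcal.
Protein = 834.9075 ÷ 4 kcal/g = 208.7269 g.

209 g/day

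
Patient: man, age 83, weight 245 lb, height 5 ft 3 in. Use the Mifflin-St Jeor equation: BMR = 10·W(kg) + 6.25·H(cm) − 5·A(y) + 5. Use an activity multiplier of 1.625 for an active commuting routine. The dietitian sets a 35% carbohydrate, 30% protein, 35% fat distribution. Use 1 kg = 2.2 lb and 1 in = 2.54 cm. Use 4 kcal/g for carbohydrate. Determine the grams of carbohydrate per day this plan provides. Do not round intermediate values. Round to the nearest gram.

Convert to metric: weight = 245 ÷ 2.2 = 111.3636 kg; height = (5×12 + 3) × 2.54 = 63 × 2.54 = 160.02 cm.
Mifflin-St Jeor (male): BMR = 10(111.3636) + 6.25(160.02) − 5(83) + 5 = 1113.6364 + 1000.125 − 415 + 5 = 1703.7614 kcal/day.
TEE = 1703.7614 × 1.625 = 2768.6122 kcal/day.
Carbohydrate energy = 35% × 2768.6122 = 969.0143 kcal.
Carbohydrate = 969.0143 ÷ 4 kcal/g = 242.2536 g.

242 g/day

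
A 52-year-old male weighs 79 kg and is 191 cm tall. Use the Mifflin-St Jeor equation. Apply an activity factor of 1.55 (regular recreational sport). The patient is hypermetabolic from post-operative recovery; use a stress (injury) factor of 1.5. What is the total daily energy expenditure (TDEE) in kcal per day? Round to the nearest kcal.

Mifflin-St Jeor (male): BMR = 10(79) + 6.25(191) − 5(52) + 5 = 790 + 1193.75 − 260 + 5 = 1728.75 kcal/day.
TEE = BMR × activity factor = 1728.75 × 1.55 = 2679.5625 kcal/day.
Apply stress factor: 2679.5625 × 1.5 = 4019.3438 kcal/day.

4019 kcal per day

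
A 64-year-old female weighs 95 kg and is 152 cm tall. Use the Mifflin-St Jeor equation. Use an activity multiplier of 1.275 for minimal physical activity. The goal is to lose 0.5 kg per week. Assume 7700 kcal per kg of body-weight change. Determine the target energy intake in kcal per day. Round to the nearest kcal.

1259 kcal per day

Mifflin-St Jeor (female): BMR = 10(95) + 6.25(152) − 5(64) − 161 = 950 + 950 − 320 − 161 = 1419 kcal/day.
TEE = 1419 × 1.275 = 1809.225 kcal/day.
Required daily deficit = 0.5 × 7700 ÷ 7 = 550 kcal/day.
Target intake = 1809.225 − 550 = 1259.225 kcal/day.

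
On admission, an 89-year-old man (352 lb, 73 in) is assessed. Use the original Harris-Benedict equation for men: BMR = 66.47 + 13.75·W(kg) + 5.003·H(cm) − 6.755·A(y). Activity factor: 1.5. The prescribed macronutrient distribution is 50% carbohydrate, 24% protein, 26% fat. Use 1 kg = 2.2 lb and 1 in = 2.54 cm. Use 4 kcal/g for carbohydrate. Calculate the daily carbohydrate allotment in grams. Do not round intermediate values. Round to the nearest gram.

Convert to metric: weight = 352 ÷ 2.2 = 160 kg; height = 73 × 2.54 = 185.42 cm.
Harris-Benedict: BMR = 66.47 + 13.75(160) + 5.003(185.42) − 6.755(89) = 2592.9313 kcal/day.
TEE = 2592.9313 × 1.5 = 3889.3969 kcal/day.
Carbohydrate energy = 50% × 3889.3969 = 1944.6984 kcal.
Carbohydrate = 1944.6984 ÷ 4 kcal/g = 486.1746 g.

486 g/day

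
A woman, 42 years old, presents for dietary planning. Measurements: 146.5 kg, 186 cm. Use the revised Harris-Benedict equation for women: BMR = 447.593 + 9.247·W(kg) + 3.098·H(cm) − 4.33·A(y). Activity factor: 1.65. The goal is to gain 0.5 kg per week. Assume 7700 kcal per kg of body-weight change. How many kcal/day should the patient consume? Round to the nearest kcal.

Harris-Benedict: BMR = 447.593 + 9.247(146.5) + 3.098(186) − 4.33(42) = 2196.6465 kcal/day.
TEE = 2196.6465 × 1.65 = 3624.4667 kcal/day.
Required daily surplus = 0.5 × 7700 ÷ 7 = 550 kcal/day.
Target intake = 3624.4667 + 550 = 4174.4667 kcal/day.

4174 kcal/day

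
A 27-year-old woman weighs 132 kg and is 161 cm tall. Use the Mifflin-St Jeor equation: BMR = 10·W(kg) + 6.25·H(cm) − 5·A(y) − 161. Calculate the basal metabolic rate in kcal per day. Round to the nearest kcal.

Mifflin-St Jeor (female): BMR = 10(132) + 6.25(161) − 5(27) − 161 = 1320 + 1006.25 − 135 − 161 = 2030.25 kcal/day.

2030 kcal per day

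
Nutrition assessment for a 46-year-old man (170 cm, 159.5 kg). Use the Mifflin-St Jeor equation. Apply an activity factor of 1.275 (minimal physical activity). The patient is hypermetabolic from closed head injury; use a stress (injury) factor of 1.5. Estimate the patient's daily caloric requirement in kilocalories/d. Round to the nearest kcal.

4652 kilocalories/d

Mifflin-St Jeor (male): BMR = 10(159.5) + 6.25(170) − 5(46) + 5 = 1595 + 1062.5 − 230 + 5 = 2432.5 kcal/day.
TEE = BMR × activity factor = 2432.5 × 1.275 = 3101.4375 kcal/day.
Apply stress factor: 3101.4375 × 1.5 = 4652.1563 kcal/day.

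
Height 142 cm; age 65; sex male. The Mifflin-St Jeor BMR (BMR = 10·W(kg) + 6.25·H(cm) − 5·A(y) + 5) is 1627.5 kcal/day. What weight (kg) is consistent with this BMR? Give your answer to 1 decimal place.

1627.5 = 10·W + 6.25(142) − 5(65) + 5
10·W = 1627.5 − 567.5 = 1060, so W = 106 kg.

106.0 kg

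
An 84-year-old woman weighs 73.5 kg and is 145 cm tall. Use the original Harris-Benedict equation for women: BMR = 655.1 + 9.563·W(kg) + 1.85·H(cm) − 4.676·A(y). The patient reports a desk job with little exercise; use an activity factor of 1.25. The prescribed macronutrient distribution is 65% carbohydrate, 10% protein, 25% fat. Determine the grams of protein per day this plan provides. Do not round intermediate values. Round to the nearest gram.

39 g/day

Harris-Benedict: BMR = 655.1 + 9.563(73.5) + 1.85(145) − 4.676(84) = 1233.4465 kcal/day.
TEE = 1233.4465 × 1.25 = 1541.8081 kcal/day.
Protein energy = 10% × 1541.8081 = 154.1808 kcal.
Protein = 154.1808 ÷ 4 kcal/g = 38.5452 g.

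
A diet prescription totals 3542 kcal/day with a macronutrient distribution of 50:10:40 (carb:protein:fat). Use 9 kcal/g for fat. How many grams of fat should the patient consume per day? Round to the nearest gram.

Fat energy = 40% × 3542 = 1416.8 kcal.
At 9 kcal/g: 1416.8 ÷ 9 = 157.4222 g.

157 g/day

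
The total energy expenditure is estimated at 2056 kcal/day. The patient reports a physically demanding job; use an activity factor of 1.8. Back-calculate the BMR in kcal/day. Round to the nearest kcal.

BMR = TEE ÷ activity factor = 2056 ÷ 1.8 = 1142.2222 kcal/day.

1142 kcal/day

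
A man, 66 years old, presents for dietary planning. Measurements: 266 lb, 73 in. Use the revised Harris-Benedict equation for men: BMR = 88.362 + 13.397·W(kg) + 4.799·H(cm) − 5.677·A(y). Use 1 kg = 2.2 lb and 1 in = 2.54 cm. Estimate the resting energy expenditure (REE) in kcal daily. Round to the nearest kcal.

Convert to metric: weight = 266 ÷ 2.2 = 120.9091 kg; height = 73 × 2.54 = 185.42 cm.
Harris-Benedict: BMR = 88.362 + 13.397(120.9091) + 4.799(185.42) − 5.677(66) = 2223.3297 kcal/day.

2223 kcal daily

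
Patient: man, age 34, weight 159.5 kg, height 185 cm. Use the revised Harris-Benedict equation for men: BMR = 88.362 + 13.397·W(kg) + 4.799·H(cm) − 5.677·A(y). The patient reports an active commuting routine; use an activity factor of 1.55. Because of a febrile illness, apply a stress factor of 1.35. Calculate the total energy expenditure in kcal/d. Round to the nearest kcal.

Harris-Benedict: BMR = 88.362 + 13.397(159.5) + 4.799(185) − 5.677(34) = 2919.9805 kcal/day.
TEE = BMR × activity factor = 2919.9805 × 1.55 = 4525.9698 kcal/day.
Apply stress factor: 4525.9698 × 1.35 = 6110.0592 kcal/day.

6110 kcal/d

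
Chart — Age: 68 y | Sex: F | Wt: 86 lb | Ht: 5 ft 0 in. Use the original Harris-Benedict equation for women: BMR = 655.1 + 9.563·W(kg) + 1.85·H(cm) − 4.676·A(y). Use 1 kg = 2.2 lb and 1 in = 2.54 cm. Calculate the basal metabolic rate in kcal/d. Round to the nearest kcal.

993 kcal/d

Convert to metric: weight = 86 ÷ 2.2 = 39.0909 kg; height = (5×12 + 0) × 2.54 = 60 × 2.54 = 152.4 cm.
Harris-Benedict: BMR = 655.1 + 9.563(39.0909) + 1.85(152.4) − 4.676(68) = 992.8984 kcal/day.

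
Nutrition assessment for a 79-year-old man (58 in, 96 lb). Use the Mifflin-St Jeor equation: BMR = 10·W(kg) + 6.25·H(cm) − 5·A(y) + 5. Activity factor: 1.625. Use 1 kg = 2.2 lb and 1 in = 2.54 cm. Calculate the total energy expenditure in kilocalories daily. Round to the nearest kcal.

Convert to metric: weight = 96 ÷ 2.2 = 43.6364 kg; height = 58 × 2.54 = 147.32 cm.
Mifflin-St Jeor (male): BMR = 10(43.6364) + 6.25(147.32) − 5(79) + 5 = 436.3636 + 920.75 − 395 + 5 = 967.1136 kcal/day.
TEE = BMR × activity factor = 967.1136 × 1.625 = 1571.5597 kcal/day.

1572 kilocalories daily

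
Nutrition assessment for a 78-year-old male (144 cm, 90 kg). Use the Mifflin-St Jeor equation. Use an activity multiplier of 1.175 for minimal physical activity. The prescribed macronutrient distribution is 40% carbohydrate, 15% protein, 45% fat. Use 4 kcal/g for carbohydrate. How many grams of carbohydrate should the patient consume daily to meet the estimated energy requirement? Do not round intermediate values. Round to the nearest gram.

166 g/day

Mifflin-St Jeor (male): BMR = 10(90) + 6.25(144) − 5(78) + 5 = 900 + 900 − 390 + 5 = 1415 kcal/day.
TEE = 1415 × 1.175 = 1662.625 kcal/day.
Carbohydrate energy = 40% × 1662.625 = 665.05 kcal.
Carbohydrate = 665.05 ÷ 4 kcal/g = 166.2625 g.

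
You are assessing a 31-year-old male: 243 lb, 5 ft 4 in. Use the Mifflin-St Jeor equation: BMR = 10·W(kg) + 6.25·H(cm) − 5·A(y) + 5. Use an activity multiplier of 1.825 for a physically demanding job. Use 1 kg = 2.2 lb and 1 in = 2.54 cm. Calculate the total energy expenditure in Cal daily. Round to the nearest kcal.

Convert to metric: weight = 243 ÷ 2.2 = 110.4545 kg; height = (5×12 + 4) × 2.54 = 64 × 2.54 = 162.56 cm.
Mifflin-St Jeor (male): BMR = 10(110.4545) + 6.25(162.56) − 5(31) + 5 = 1104.5455 + 1016 − 155 + 5 = 1970.5455 kcal/day.
TEE = BMR × activity factor = 1970.5455 × 1.825 = 3596.2455 kcal/day.

3596 Cal daily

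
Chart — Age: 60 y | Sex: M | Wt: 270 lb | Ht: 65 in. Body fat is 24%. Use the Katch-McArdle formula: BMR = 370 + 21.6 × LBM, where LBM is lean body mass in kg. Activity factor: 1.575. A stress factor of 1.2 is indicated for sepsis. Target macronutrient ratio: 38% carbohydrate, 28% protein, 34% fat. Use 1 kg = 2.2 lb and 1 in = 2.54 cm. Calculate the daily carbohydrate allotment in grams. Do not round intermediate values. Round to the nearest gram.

Convert to metric: weight = 270 ÷ 2.2 = 122.7273 kg; height = 65 × 2.54 = 165.1 cm.
LBM = 122.7273 × (1 − 0.24) = 93.2727 kg. Katch-McArdle: BMR = 370 + 21.6 × 93.2727 = 2384.6909 kcal/day.
TEE = 2384.6909 × 1.575 = 3755.8882 kcal/day.
With stress factor 1.2: 3755.8882 × 1.2 = 4507.0658 kcal/day.
Carbohydrate energy = 38% × 4507.0658 = 1712.685 kcal.
Carbohydrate = 1712.685 ÷ 4 kcal/g = 428.1713 g.

428 g/day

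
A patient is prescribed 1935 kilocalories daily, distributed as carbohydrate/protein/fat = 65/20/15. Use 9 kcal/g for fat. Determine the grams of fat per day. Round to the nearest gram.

32 g/day

Fat energy = 15% × 1935 = 290.25 kcal.
At 9 kcal/g: 290.25 ÷ 9 = 32.25 g.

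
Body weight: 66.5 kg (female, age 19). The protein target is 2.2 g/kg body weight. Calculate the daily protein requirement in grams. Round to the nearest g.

Protein = 2.2 g/kg × 66.5 kg = 146.3 g/day.

146 g/day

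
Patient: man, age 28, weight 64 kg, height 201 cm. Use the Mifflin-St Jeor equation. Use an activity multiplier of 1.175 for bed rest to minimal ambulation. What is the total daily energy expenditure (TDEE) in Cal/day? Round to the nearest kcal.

2069 Cal/day

Mifflin-St Jeor (male): BMR = 10(64) + 6.25(201) − 5(28) + 5 = 640 + 1256.25 − 140 + 5 = 1761.25 kcal/day.
TEE = BMR × activity factor = 1761.25 × 1.175 = 2069.4688 kcal/day.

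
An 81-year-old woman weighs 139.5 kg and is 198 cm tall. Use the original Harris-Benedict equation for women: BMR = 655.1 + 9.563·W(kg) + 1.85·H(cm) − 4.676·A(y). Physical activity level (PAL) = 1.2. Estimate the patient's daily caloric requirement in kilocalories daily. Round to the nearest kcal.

2372 kilocalories daily

Harris-Benedict: BMR = 655.1 + 9.563(139.5) + 1.85(198) − 4.676(81) = 1976.6825 kcal/day.
TEE = BMR × activity factor = 1976.6825 × 1.2 = 2372.019 kcal/day.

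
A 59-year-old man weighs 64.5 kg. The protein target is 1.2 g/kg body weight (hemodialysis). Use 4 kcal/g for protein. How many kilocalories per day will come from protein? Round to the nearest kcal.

Protein = 1.2 g/kg × 64.5 kg = 77.4 g/day.
Protein energy = 77.4 g × 4 kcal/g = 309.6 kcal/day.

310 kcal/day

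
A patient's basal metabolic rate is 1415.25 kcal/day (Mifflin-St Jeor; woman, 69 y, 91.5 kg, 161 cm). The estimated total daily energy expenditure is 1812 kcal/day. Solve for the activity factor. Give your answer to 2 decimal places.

1.28

Activity factor = TEE ÷ BMR = 1812 ÷ 1415.25 = 1.28.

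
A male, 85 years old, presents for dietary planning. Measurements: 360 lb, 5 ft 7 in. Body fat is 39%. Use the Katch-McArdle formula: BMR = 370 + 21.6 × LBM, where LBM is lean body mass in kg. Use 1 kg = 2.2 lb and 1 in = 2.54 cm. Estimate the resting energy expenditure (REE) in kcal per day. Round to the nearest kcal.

Convert to metric: weight = 360 ÷ 2.2 = 163.6364 kg; height = (5×12 + 7) × 2.54 = 67 × 2.54 = 170.18 cm.
LBM = 163.6364 × (1 − 0.39) = 99.8182 kg. Katch-McArdle: BMR = 370 + 21.6 × 99.8182 = 2526.0727 kcal/day.

2526 kcal per day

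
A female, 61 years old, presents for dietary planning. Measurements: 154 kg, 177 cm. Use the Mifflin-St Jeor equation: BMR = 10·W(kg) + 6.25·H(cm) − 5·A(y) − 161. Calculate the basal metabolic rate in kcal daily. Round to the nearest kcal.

Mifflin-St Jeor (female): BMR = 10(154) + 6.25(177) − 5(61) − 161 = 1540 + 1106.25 − 305 − 161 = 2180.25 kcal/day.

2180 kcal daily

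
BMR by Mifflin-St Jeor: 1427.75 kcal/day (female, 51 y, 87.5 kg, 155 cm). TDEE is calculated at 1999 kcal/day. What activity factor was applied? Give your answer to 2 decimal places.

Activity factor = TEE ÷ BMR = 1999 ÷ 1427.75 = 1.4.

1.40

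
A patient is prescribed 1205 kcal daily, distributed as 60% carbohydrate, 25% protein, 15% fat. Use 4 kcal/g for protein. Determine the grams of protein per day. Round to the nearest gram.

75 g/day

Protein energy = 25% × 1205 = 301.25 kcal.
At 4 kcal/g: 301.25 ÷ 4 = 75.3125 g.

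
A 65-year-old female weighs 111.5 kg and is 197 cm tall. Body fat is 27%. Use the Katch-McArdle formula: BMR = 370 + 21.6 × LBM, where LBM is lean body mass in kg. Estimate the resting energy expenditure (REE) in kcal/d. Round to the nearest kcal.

LBM = 111.5 × (1 − 0.27) = 81.395 kg. Katch-McArdle: BMR = 370 + 21.6 × 81.395 = 2128.132 kcal/day.

2128 kcal/d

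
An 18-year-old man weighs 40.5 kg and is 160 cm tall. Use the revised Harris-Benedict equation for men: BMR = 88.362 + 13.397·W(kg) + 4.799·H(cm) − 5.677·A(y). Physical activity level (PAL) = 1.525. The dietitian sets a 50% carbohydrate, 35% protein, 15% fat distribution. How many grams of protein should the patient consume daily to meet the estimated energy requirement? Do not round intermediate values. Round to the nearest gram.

173 g/day

Harris-Benedict: BMR = 88.362 + 13.397(40.5) + 4.799(160) − 5.677(18) = 1296.5945 kcal/day.
TEE = 1296.5945 × 1.525 = 1977.3066 kcal/day.
Protein energy = 35% × 1977.3066 = 692.0573 kcal.
Protein = 692.0573 ÷ 4 kcal/g = 173.0143 g.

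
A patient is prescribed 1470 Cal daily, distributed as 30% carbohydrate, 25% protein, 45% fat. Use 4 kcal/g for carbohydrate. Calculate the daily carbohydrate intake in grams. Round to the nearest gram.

110 g/day

Carbohydrate energy = 30% × 1470 = 441 kcal.
At 4 kcal/g: 441 ÷ 4 = 110.25 g.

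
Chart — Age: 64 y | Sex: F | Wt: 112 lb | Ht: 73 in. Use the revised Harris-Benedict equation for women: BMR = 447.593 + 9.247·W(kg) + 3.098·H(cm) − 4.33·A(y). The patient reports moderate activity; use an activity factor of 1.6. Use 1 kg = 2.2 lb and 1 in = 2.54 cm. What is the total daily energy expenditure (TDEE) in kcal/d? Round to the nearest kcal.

Convert to metric: weight = 112 ÷ 2.2 = 50.9091 kg; height = 73 × 2.54 = 185.42 cm.
Harris-Benedict: BMR = 447.593 + 9.247(50.9091) + 3.098(185.42) − 4.33(64) = 1215.6605 kcal/day.
TEE = BMR × activity factor = 1215.6605 × 1.6 = 1945.0568 kcal/day.

1945 kcal/d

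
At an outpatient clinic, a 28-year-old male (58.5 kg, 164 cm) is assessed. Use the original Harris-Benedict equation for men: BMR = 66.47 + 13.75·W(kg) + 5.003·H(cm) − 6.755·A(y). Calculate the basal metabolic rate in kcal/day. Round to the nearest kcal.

Harris-Benedict: BMR = 66.47 + 13.75(58.5) + 5.003(164) − 6.755(28) = 1502.197 kcal/day.

1502 kcal/day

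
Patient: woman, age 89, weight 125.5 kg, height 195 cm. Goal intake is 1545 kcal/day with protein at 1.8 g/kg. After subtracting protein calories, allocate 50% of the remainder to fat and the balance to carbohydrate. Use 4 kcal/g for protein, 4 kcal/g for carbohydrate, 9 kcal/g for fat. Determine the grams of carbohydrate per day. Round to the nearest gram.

80 g/day

Protein = 1.8 × 125.5 = 225.9 g → 225.9 × 4 = 903.6 kcal.
Non-protein calories = 1545 − 903.6 = 641.4 kcal.
Fat: 50% × 641.4 = 320.7 kcal; carbohydrate: 320.7 kcal.
Carbohydrate: 320.7 kcal ÷ 4 kcal/g = 80.175 g.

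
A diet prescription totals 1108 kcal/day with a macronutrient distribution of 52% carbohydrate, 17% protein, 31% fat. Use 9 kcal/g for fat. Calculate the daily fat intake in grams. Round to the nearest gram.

Fat energy = 31% × 1108 = 343.48 kcal.
At 9 kcal/g: 343.48 ÷ 9 = 38.1644 g.

38 g/day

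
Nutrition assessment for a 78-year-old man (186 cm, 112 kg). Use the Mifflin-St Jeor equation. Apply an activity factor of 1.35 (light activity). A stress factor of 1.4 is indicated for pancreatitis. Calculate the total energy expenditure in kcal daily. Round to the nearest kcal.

Mifflin-St Jeor (male): BMR = 10(112) + 6.25(186) − 5(78) + 5 = 1120 + 1162.5 − 390 + 5 = 1897.5 kcal/day.
TEE = BMR × activity factor = 1897.5 × 1.35 = 2561.625 kcal/day.
Apply stress factor: 2561.625 × 1.4 = 3586.275 kcal/day.

3586 kcal daily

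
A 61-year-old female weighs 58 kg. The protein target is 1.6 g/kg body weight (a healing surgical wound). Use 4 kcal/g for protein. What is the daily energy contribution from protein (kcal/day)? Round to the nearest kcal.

Protein = 1.6 g/kg × 58 kg = 92.8 g/day.
Protein energy = 92.8 g × 4 kcal/g = 371.2 kcal/day.

371 kcal/day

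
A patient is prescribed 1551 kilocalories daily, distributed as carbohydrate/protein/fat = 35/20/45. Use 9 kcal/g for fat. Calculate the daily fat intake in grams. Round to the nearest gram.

Fat energy = 45% × 1551 = 697.95 kcal.
At 9 kcal/g: 697.95 ÷ 9 = 77.55 g.

78 g/day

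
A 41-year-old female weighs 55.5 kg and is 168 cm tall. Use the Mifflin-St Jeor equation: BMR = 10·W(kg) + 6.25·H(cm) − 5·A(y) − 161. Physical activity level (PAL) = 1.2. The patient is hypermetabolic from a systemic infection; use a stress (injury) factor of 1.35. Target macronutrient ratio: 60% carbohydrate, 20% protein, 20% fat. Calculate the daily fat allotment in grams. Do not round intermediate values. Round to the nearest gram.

45 g/day

Mifflin-St Jeor (female): BMR = 10(55.5) + 6.25(168) − 5(41) − 161 = 555 + 1050 − 205 − 161 = 1239 kcal/day.
TEE = 1239 × 1.2 = 1486.8 kcal/day.
With stress factor 1.35: 1486.8 × 1.35 = 2007.18 kcal/day.
Fat energy = 20% × 2007.18 = 401.436 kcal.
Fat = 401.436 ÷ 9 kcal/g = 44.604 g.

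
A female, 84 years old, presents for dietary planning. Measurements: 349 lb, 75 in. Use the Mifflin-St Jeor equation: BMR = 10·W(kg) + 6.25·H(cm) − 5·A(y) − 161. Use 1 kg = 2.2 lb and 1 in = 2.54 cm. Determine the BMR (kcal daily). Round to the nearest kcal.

Convert to metric: weight = 349 ÷ 2.2 = 158.6364 kg; height = 75 × 2.54 = 190.5 cm.
Mifflin-St Jeor (female): BMR = 10(158.6364) + 6.25(190.5) − 5(84) − 161 = 1586.3636 + 1190.625 − 420 − 161 = 2195.9886 kcal/day.

2196 kcal daily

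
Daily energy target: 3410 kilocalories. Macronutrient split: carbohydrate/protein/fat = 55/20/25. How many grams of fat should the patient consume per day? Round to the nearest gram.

95 g/day

Fat energy = 25% × 3410 = 852.5 kcal.
At 9 kcal/g: 852.5 ÷ 9 = 94.7222 g.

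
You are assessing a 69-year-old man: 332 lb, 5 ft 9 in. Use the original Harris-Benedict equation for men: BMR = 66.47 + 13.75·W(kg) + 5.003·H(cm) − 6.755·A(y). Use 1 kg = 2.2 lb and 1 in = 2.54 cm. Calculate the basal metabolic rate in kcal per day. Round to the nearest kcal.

2552 kcal per day

Convert to metric: weight = 332 ÷ 2.2 = 150.9091 kg; height = (5×12 + 9) × 2.54 = 69 × 2.54 = 175.26 cm.
Harris-Benedict: BMR = 66.47 + 13.75(150.9091) + 5.003(175.26) − 6.755(69) = 2552.2008 kcal/day.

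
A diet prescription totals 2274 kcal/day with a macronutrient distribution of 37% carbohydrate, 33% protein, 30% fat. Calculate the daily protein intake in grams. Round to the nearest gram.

Protein energy = 33% × 2274 = 750.42 kcal.
At 4 kcal/g: 750.42 ÷ 4 = 187.605 g.

188 g/day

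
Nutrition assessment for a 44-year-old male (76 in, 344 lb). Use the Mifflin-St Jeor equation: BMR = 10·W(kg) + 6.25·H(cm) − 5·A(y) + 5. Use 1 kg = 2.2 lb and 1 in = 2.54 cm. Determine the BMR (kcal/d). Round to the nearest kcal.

2555 kcal/d

Convert to metric: weight = 344 ÷ 2.2 = 156.3636 kg; height = 76 × 2.54 = 193.04 cm.
Mifflin-St Jeor (male): BMR = 10(156.3636) + 6.25(193.04) − 5(44) + 5 = 1563.6364 + 1206.5 − 220 + 5 = 2555.1364 kcal/day.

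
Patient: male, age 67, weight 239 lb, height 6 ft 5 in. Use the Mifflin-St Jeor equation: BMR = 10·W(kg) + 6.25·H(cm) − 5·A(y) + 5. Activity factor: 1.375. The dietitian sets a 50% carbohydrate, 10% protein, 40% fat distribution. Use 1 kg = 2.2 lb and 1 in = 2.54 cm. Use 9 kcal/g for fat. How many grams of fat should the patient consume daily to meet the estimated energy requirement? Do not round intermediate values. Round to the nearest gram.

121 g/day

Convert to metric: weight = 239 ÷ 2.2 = 108.6364 kg; height = (6×12 + 5) × 2.54 = 77 × 2.54 = 195.58 cm.
Mifflin-St Jeor (male): BMR = 10(108.6364) + 6.25(195.58) − 5(67) + 5 = 1086.3636 + 1222.375 − 335 + 5 = 1978.7386 kcal/day.
TEE = 1978.7386 × 1.375 = 2720.7656 kcal/day.
Fat energy = 40% × 2720.7656 = 1088.3063 kcal.
Fat = 1088.3063 ÷ 9 kcal/g = 120.9229 g.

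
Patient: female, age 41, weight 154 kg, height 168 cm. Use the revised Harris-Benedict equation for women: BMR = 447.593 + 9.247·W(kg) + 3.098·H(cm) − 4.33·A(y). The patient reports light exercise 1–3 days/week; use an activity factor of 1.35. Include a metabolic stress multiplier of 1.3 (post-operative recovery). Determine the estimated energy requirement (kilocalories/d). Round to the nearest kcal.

Harris-Benedict: BMR = 447.593 + 9.247(154) + 3.098(168) − 4.33(41) = 2214.565 kcal/day.
TEE = BMR × activity factor = 2214.565 × 1.35 = 2989.6628 kcal/day.
Apply stress factor: 2989.6628 × 1.3 = 3886.5616 kcal/day.

3887 kilocalories/d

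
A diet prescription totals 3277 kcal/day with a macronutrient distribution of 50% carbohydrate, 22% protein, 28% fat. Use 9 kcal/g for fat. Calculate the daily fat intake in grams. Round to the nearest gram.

Fat energy = 28% × 3277 = 917.56 kcal.
At 9 kcal/g: 917.56 ÷ 9 = 101.9511 g.

102 g/day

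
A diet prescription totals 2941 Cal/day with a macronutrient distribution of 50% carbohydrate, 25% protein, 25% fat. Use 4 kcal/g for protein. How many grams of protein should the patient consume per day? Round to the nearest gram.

Protein energy = 25% × 2941 = 735.25 kcal.
At 4 kcal/g: 735.25 ÷ 4 = 183.8125 g.

184 g/day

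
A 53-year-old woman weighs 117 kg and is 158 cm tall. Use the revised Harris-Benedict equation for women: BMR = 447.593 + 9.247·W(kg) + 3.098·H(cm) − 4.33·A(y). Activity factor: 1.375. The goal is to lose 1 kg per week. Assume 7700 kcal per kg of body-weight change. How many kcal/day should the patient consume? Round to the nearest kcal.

1361 kcal/day

Harris-Benedict: BMR = 447.593 + 9.247(117) + 3.098(158) − 4.33(53) = 1789.486 kcal/day.
TEE = 1789.486 × 1.375 = 2460.5433 kcal/day.
Required daily deficit = 1 × 7700 ÷ 7 = 1100 kcal/day.
Target intake = 2460.5433 − 1100 = 1360.5433 kcal/day.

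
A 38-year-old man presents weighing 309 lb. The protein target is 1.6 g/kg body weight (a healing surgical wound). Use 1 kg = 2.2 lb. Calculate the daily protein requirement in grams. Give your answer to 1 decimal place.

Weight in kg = 309 ÷ 2.2 = 140.4545 kg.
Protein = 1.6 g/kg × 140.4545 kg = 224.7273 g/day.

224.7 g/day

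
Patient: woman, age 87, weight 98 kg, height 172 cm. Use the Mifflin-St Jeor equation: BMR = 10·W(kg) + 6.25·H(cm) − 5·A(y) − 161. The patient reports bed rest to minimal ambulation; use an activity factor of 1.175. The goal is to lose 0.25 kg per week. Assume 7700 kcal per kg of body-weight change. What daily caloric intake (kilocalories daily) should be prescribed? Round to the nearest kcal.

Mifflin-St Jeor (female): BMR = 10(98) + 6.25(172) − 5(87) − 161 = 980 + 1075 − 435 − 161 = 1459 kcal/day.
TEE = 1459 × 1.175 = 1714.325 kcal/day.
Required daily deficit = 0.25 × 7700 ÷ 7 = 275 kcal/day.
Target intake = 1714.325 − 275 = 1439.325 kcal/day.

1439 kilocalories daily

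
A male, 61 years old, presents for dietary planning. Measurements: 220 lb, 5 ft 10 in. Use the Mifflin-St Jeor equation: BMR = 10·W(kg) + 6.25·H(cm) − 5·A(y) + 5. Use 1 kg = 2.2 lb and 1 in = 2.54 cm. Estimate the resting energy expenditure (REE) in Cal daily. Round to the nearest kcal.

Convert to metric: weight = 220 ÷ 2.2 = 100 kg; height = (5×12 + 10) × 2.54 = 70 × 2.54 = 177.8 cm.
Mifflin-St Jeor (male): BMR = 10(100) + 6.25(177.8) − 5(61) + 5 = 1000 + 1111.25 − 305 + 5 = 1811.25 kcal/day.

1811 Cal daily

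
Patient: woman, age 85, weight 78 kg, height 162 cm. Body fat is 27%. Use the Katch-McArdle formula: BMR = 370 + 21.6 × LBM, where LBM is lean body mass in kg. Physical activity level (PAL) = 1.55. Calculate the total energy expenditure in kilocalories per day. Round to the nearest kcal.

2480 kilocalories per day

LBM = 78 × (1 − 0.27) = 56.94 kg. Katch-McArdle: BMR = 370 + 21.6 × 56.94 = 1599.904 kcal/day.
TEE = BMR × activity factor = 1599.904 × 1.55 = 2479.8512 kcal/day.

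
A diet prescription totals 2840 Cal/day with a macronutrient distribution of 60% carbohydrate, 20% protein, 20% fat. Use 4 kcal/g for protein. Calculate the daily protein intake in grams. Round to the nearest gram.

Protein energy = 20% × 2840 = 568 kcal.
At 4 kcal/g: 568 ÷ 4 = 142 g.

142 g/day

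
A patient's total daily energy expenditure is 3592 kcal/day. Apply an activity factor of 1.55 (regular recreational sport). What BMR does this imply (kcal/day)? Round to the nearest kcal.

BMR = TEE ÷ activity factor = 3592 ÷ 1.55 = 2317.4194 kcal/day.

2317 kcal/day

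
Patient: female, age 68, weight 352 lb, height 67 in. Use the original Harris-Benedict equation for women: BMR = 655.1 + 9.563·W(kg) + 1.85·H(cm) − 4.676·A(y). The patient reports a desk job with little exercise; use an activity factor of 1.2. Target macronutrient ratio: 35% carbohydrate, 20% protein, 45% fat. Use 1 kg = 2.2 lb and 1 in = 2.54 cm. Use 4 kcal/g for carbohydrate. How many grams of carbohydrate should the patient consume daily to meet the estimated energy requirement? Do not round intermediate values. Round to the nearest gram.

229 g/day

Convert to metric: weight = 352 ÷ 2.2 = 160 kg; height = 67 × 2.54 = 170.18 cm.
Harris-Benedict: BMR = 655.1 + 9.563(160) + 1.85(170.18) − 4.676(68) = 2182.045 kcal/day.
TEE = 2182.045 × 1.2 = 2618.454 kcal/day.
Carbohydrate energy = 35% × 2618.454 = 916.4589 kcal.
Carbohydrate = 916.4589 ÷ 4 kcal/g = 229.1147 g.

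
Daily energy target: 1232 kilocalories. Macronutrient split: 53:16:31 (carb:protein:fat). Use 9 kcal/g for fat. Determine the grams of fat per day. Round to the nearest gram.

42 g/day

Fat energy = 31% × 1232 = 381.92 kcal.
At 9 kcal/g: 381.92 ÷ 9 = 42.4356 g.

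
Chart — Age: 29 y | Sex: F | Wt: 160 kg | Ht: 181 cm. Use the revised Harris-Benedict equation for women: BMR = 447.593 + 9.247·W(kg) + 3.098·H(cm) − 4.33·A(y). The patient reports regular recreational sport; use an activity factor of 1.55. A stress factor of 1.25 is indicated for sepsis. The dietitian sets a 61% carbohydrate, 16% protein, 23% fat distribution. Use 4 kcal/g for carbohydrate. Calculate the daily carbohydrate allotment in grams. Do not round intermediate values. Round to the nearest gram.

Harris-Benedict: BMR = 447.593 + 9.247(160) + 3.098(181) − 4.33(29) = 2362.281 kcal/day.
TEE = 2362.281 × 1.55 = 3661.5356 kcal/day.
With stress factor 1.25: 3661.5356 × 1.25 = 4576.9194 kcal/day.
Carbohydrate energy = 61% × 4576.9194 = 2791.9209 kcal.
Carbohydrate = 2791.9209 ÷ 4 kcal/g = 697.9802 g.

698 g/day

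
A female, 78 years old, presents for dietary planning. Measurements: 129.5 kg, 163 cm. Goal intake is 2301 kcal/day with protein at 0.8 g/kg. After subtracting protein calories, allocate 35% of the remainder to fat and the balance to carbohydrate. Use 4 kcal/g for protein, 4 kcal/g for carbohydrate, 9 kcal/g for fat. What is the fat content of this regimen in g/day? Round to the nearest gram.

73 g/day

Protein = 0.8 × 129.5 = 103.6 g → 103.6 × 4 = 414.4 kcal.
Non-protein calories = 2301 − 414.4 = 1886.6 kcal.
Fat: 35% × 1886.6 = 660.31 kcal; carbohydrate: 1226.29 kcal.
Fat: 660.31 kcal ÷ 9 kcal/g = 73.3678 g.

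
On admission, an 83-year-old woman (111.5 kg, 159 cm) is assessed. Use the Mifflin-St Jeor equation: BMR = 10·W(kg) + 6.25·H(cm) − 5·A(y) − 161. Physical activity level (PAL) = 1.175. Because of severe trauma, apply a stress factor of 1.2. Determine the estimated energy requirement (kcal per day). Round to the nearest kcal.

Mifflin-St Jeor (female): BMR = 10(111.5) + 6.25(159) − 5(83) − 161 = 1115 + 993.75 − 415 − 161 = 1532.75 kcal/day.
TEE = BMR × activity factor = 1532.75 × 1.175 = 1800.9813 kcal/day.
Apply stress factor: 1800.9813 × 1.2 = 2161.1775 kcal/day.

2161 kcal per day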